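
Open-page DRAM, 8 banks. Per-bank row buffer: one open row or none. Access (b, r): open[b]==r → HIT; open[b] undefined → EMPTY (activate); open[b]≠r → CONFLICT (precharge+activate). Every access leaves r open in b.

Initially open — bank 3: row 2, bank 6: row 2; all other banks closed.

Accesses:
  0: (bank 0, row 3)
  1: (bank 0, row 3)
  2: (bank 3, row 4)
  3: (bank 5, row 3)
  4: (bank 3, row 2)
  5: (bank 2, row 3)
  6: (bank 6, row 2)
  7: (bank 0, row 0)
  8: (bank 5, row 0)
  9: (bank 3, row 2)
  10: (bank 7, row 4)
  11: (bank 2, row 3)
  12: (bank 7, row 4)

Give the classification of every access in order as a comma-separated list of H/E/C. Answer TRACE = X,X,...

#0 (0,3) E
#1 (0,3) H  (was 3)
#2 (3,4) C  (was 2)
#3 (5,3) E
#4 (3,2) C  (was 4)
#5 (2,3) E
#6 (6,2) H  (was 2)
#7 (0,0) C  (was 3)
#8 (5,0) C  (was 3)
#9 (3,2) H  (was 2)
#10 (7,4) E
#11 (2,3) H  (was 3)
#12 (7,4) H  (was 4)

TRACE = E,H,C,E,C,E,H,C,C,H,E,H,H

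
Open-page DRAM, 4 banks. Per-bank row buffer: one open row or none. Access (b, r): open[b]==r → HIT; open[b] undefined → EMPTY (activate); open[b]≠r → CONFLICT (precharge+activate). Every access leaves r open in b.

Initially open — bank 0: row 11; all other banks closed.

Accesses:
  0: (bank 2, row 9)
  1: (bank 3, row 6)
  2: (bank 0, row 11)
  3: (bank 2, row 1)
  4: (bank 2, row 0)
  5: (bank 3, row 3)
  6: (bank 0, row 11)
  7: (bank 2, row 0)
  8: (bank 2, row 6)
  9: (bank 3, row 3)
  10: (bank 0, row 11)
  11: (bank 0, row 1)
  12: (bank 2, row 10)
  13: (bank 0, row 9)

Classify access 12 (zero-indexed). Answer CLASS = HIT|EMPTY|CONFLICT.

CLASS = CONFLICT

0: bank 2 row 9 — prev None → EMPTY
1: bank 3 row 6 — prev None → EMPTY
2: bank 0 row 11 — prev 11 → HIT
3: bank 2 row 1 — prev 9 → CONFLICT
4: bank 2 row 0 — prev 1 → CONFLICT
5: bank 3 row 3 — prev 6 → CONFLICT
6: bank 0 row 11 — prev 11 → HIT
7: bank 2 row 0 — prev 0 → HIT
8: bank 2 row 6 — prev 0 → CONFLICT
9: bank 3 row 3 — prev 3 → HIT
10: bank 0 row 11 — prev 11 → HIT
11: bank 0 row 1 — prev 11 → CONFLICT
12: bank 2 row 10 — prev 6 → CONFLICT
13: bank 0 row 9 — prev 1 → CONFLICT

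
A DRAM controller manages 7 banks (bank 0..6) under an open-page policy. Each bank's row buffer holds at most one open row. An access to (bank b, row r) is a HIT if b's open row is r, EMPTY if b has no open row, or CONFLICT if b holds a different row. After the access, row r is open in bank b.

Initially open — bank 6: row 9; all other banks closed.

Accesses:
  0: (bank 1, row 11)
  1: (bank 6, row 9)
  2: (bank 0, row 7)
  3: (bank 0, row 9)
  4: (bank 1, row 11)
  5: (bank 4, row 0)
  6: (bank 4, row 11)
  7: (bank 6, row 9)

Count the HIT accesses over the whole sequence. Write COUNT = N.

COUNT = 3

0: bank 1 row 11 — prev None → EMPTY
1: bank 6 row 9 — prev 9 → HIT
2: bank 0 row 7 — prev None → EMPTY
3: bank 0 row 9 — prev 7 → CONFLICT
4: bank 1 row 11 — prev 11 → HIT
5: bank 4 row 0 — prev None → EMPTY
6: bank 4 row 11 — prev 0 → CONFLICT
7: bank 6 row 9 — prev 9 → HIT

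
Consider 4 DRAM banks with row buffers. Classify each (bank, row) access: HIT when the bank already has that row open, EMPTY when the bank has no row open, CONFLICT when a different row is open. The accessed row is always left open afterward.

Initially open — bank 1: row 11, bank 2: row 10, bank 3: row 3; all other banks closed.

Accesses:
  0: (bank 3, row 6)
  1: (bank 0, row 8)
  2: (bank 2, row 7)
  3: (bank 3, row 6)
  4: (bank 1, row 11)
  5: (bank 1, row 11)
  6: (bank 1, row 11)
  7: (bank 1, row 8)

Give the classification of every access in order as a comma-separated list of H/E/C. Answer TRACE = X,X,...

TRACE = C,E,C,H,H,H,H,C

  [0] b3 r6: had r3 ⇒ C
  [1] b0 r8: no row ⇒ E
  [2] b2 r7: had r10 ⇒ C
  [3] b3 r6: had r6 ⇒ H
  [4] b1 r11: had r11 ⇒ H
  [5] b1 r11: had r11 ⇒ H
  [6] b1 r11: had r11 ⇒ H
  [7] b1 r8: had r11 ⇒ C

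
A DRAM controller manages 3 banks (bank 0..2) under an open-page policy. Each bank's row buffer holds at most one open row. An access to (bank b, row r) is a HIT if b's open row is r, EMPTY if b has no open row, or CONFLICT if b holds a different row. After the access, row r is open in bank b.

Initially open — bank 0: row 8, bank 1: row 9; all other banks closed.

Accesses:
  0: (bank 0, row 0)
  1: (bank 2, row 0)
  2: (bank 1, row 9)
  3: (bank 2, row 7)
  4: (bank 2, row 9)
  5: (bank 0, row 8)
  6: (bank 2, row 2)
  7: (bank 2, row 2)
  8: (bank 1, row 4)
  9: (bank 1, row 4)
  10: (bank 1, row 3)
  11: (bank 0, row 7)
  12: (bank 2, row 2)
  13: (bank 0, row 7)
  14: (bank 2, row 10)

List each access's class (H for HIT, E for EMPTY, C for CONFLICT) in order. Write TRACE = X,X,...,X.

TRACE = C,E,H,C,C,C,C,H,C,H,C,C,H,H,C

0: bank 0 row 0 — prev 8 → CONFLICT
1: bank 2 row 0 — prev None → EMPTY
2: bank 1 row 9 — prev 9 → HIT
3: bank 2 row 7 — prev 0 → CONFLICT
4: bank 2 row 9 — prev 7 → CONFLICT
5: bank 0 row 8 — prev 0 → CONFLICT
6: bank 2 row 2 — prev 9 → CONFLICT
7: bank 2 row 2 — prev 2 → HIT
8: bank 1 row 4 — prev 9 → CONFLICT
9: bank 1 row 4 — prev 4 → HIT
10: bank 1 row 3 — prev 4 → CONFLICT
11: bank 0 row 7 — prev 8 → CONFLICT
12: bank 2 row 2 — prev 2 → HIT
13: bank 0 row 7 — prev 7 → HIT
14: bank 2 row 10 — prev 2 → CONFLICT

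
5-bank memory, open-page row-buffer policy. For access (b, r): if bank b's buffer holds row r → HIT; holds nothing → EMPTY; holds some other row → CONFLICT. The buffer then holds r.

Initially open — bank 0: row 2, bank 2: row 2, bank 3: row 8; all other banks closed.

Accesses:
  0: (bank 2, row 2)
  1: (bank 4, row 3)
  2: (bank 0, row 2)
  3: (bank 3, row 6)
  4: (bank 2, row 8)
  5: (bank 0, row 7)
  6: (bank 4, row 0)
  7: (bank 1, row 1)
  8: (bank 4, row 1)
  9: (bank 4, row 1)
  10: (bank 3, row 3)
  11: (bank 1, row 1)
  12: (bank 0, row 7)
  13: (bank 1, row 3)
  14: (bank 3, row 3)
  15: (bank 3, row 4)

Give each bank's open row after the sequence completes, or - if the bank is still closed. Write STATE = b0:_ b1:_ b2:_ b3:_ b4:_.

0: bank 2 row 2 — prev 2 → HIT
1: bank 4 row 3 — prev None → EMPTY
2: bank 0 row 2 — prev 2 → HIT
3: bank 3 row 6 — prev 8 → CONFLICT
4: bank 2 row 8 — prev 2 → CONFLICT
5: bank 0 row 7 — prev 2 → CONFLICT
6: bank 4 row 0 — prev 3 → CONFLICT
7: bank 1 row 1 — prev None → EMPTY
8: bank 4 row 1 — prev 0 → CONFLICT
9: bank 4 row 1 — prev 1 → HIT
10: bank 3 row 3 — prev 6 → CONFLICT
11: bank 1 row 1 — prev 1 → HIT
12: bank 0 row 7 — prev 7 → HIT
13: bank 1 row 3 — prev 1 → CONFLICT
14: bank 3 row 3 — prev 3 → HIT
15: bank 3 row 4 — prev 3 → CONFLICT

STATE = b0:7 b1:3 b2:8 b3:4 b4:1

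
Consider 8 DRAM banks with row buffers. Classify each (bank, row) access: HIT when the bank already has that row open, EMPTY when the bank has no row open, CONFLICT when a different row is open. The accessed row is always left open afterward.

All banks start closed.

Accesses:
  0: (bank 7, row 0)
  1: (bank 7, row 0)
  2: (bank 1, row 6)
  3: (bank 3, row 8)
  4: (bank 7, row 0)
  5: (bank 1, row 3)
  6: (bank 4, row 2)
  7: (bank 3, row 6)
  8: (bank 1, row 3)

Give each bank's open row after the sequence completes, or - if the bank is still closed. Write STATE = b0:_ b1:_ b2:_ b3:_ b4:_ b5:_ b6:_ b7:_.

STATE = b0:- b1:3 b2:- b3:6 b4:2 b5:- b6:- b7:0

step 0: bank7 None->0 [EMPTY]
step 1: bank7 0->0 [HIT]
step 2: bank1 None->6 [EMPTY]
step 3: bank3 None->8 [EMPTY]
step 4: bank7 0->0 [HIT]
step 5: bank1 6->3 [CONFLICT]
step 6: bank4 None->2 [EMPTY]
step 7: bank3 8->6 [CONFLICT]
step 8: bank1 3->3 [HIT]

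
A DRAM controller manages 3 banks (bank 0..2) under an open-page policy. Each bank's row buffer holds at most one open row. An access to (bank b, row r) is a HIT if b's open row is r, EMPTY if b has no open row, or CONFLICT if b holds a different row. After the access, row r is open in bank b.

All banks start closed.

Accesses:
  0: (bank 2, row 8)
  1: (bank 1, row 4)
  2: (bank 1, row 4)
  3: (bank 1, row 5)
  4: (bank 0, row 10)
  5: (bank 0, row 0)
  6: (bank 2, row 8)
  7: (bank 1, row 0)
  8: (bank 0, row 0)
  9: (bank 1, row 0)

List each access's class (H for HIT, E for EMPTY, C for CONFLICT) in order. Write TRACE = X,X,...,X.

TRACE = E,E,H,C,E,C,H,C,H,H

step 0: bank2 None->8 [EMPTY]
step 1: bank1 None->4 [EMPTY]
step 2: bank1 4->4 [HIT]
step 3: bank1 4->5 [CONFLICT]
step 4: bank0 None->10 [EMPTY]
step 5: bank0 10->0 [CONFLICT]
step 6: bank2 8->8 [HIT]
step 7: bank1 5->0 [CONFLICT]
step 8: bank0 0->0 [HIT]
step 9: bank1 0->0 [HIT]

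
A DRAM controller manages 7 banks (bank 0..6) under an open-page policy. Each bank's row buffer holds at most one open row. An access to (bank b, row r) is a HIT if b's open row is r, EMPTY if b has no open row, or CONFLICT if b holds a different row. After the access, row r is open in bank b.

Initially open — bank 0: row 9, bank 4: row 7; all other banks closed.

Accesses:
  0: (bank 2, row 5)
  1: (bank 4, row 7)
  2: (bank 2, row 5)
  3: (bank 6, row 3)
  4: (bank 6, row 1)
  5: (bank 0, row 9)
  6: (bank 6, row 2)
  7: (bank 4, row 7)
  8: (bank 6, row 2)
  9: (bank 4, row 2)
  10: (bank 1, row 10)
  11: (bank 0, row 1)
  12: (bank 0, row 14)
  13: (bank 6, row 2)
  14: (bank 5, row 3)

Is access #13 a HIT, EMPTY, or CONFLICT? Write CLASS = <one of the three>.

CLASS = HIT

  [0] b2 r5: no row ⇒ E
  [1] b4 r7: had r7 ⇒ H
  [2] b2 r5: had r5 ⇒ H
  [3] b6 r3: no row ⇒ E
  [4] b6 r1: had r3 ⇒ C
  [5] b0 r9: had r9 ⇒ H
  [6] b6 r2: had r1 ⇒ C
  [7] b4 r7: had r7 ⇒ H
  [8] b6 r2: had r2 ⇒ H
  [9] b4 r2: had r7 ⇒ C
  [10] b1 r10: no row ⇒ E
  [11] b0 r1: had r9 ⇒ C
  [12] b0 r14: had r1 ⇒ C
  [13] b6 r2: had r2 ⇒ H
  [14] b5 r3: no row ⇒ E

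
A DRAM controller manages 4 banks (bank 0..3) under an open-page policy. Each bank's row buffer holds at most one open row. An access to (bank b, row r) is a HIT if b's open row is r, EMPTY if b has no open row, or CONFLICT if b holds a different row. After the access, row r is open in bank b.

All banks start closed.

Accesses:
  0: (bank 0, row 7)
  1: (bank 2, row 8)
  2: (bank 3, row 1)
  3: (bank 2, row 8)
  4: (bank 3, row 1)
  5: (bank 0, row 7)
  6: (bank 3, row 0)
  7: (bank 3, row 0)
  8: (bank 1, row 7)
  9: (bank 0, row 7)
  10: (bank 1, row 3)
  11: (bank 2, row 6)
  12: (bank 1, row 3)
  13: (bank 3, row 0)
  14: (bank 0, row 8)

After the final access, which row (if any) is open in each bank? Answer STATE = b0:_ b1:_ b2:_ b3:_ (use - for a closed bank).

0: bank 0 row 7 — prev None → EMPTY
1: bank 2 row 8 — prev None → EMPTY
2: bank 3 row 1 — prev None → EMPTY
3: bank 2 row 8 — prev 8 → HIT
4: bank 3 row 1 — prev 1 → HIT
5: bank 0 row 7 — prev 7 → HIT
6: bank 3 row 0 — prev 1 → CONFLICT
7: bank 3 row 0 — prev 0 → HIT
8: bank 1 row 7 — prev None → EMPTY
9: bank 0 row 7 — prev 7 → HIT
10: bank 1 row 3 — prev 7 → CONFLICT
11: bank 2 row 6 — prev 8 → CONFLICT
12: bank 1 row 3 — prev 3 → HIT
13: bank 3 row 0 — prev 0 → HIT
14: bank 0 row 8 — prev 7 → CONFLICT

STATE = b0:8 b1:3 b2:6 b3:0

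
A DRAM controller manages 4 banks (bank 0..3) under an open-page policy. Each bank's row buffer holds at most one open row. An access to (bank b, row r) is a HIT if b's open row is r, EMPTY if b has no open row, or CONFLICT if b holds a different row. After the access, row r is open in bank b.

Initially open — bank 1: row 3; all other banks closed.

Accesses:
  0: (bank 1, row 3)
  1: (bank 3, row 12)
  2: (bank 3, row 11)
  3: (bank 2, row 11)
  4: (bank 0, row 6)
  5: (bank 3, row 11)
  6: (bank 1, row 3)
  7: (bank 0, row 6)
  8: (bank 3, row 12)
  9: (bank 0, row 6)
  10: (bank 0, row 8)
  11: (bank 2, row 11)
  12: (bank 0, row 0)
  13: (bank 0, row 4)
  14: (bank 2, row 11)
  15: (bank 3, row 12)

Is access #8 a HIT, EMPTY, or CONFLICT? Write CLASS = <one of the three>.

#0 (1,3) H  (was 3)
#1 (3,12) E
#2 (3,11) C  (was 12)
#3 (2,11) E
#4 (0,6) E
#5 (3,11) H  (was 11)
#6 (1,3) H  (was 3)
#7 (0,6) H  (was 6)
#8 (3,12) C  (was 11)
#9 (0,6) H  (was 6)
#10 (0,8) C  (was 6)
#11 (2,11) H  (was 11)
#12 (0,0) C  (was 8)
#13 (0,4) C  (was 0)
#14 (2,11) H  (was 11)
#15 (3,12) H  (was 12)

CLASS = CONFLICT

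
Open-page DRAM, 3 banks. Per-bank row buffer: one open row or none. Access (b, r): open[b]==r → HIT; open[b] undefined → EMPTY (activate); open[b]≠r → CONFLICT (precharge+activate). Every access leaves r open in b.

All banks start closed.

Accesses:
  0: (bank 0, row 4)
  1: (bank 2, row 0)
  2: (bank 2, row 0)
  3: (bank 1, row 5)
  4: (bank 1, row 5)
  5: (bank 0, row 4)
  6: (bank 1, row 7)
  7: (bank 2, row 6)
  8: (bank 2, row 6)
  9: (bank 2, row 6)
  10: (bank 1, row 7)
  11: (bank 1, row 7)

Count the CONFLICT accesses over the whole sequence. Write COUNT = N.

step 0: bank0 None->4 [EMPTY]
step 1: bank2 None->0 [EMPTY]
step 2: bank2 0->0 [HIT]
step 3: bank1 None->5 [EMPTY]
step 4: bank1 5->5 [HIT]
step 5: bank0 4->4 [HIT]
step 6: bank1 5->7 [CONFLICT]
step 7: bank2 0->6 [CONFLICT]
step 8: bank2 6->6 [HIT]
step 9: bank2 6->6 [HIT]
step 10: bank1 7->7 [HIT]
step 11: bank1 7->7 [HIT]

COUNT = 2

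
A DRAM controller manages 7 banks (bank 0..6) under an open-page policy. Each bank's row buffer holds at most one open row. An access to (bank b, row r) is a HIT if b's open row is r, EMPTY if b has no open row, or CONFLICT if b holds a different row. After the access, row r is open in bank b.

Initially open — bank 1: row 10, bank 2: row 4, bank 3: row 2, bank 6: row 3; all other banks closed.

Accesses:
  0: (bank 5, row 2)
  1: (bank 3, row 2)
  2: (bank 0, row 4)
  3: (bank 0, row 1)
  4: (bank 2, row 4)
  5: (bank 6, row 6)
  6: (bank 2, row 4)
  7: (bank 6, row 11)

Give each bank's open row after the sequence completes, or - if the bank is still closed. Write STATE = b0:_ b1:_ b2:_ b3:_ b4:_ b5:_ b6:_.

0: bank 5 row 2 — prev None → EMPTY
1: bank 3 row 2 — prev 2 → HIT
2: bank 0 row 4 — prev None → EMPTY
3: bank 0 row 1 — prev 4 → CONFLICT
4: bank 2 row 4 — prev 4 → HIT
5: bank 6 row 6 — prev 3 → CONFLICT
6: bank 2 row 4 — prev 4 → HIT
7: bank 6 row 11 — prev 6 → CONFLICT

STATE = b0:1 b1:10 b2:4 b3:2 b4:- b5:2 b6:11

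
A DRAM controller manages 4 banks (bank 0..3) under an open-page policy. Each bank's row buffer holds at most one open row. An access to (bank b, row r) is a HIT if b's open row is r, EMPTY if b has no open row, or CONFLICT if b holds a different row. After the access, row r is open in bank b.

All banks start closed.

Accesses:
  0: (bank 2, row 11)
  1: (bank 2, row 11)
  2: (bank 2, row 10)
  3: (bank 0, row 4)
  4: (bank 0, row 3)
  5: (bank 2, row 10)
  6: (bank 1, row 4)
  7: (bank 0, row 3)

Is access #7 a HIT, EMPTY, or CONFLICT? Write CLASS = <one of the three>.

CLASS = HIT

step 0: bank2 None->11 [EMPTY]
step 1: bank2 11->11 [HIT]
step 2: bank2 11->10 [CONFLICT]
step 3: bank0 None->4 [EMPTY]
step 4: bank0 4->3 [CONFLICT]
step 5: bank2 10->10 [HIT]
step 6: bank1 None->4 [EMPTY]
step 7: bank0 3->3 [HIT]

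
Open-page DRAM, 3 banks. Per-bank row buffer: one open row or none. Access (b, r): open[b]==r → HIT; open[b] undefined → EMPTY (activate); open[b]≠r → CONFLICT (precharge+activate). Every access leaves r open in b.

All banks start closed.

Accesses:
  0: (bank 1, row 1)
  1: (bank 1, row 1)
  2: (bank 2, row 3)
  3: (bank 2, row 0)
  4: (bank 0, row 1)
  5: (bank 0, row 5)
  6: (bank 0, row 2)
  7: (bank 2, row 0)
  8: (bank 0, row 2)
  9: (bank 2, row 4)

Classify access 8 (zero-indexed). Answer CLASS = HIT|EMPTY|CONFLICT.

CLASS = HIT

  [0] b1 r1: no row ⇒ E
  [1] b1 r1: had r1 ⇒ H
  [2] b2 r3: no row ⇒ E
  [3] b2 r0: had r3 ⇒ C
  [4] b0 r1: no row ⇒ E
  [5] b0 r5: had r1 ⇒ C
  [6] b0 r2: had r5 ⇒ C
  [7] b2 r0: had r0 ⇒ H
  [8] b0 r2: had r2 ⇒ H
  [9] b2 r4: had r0 ⇒ C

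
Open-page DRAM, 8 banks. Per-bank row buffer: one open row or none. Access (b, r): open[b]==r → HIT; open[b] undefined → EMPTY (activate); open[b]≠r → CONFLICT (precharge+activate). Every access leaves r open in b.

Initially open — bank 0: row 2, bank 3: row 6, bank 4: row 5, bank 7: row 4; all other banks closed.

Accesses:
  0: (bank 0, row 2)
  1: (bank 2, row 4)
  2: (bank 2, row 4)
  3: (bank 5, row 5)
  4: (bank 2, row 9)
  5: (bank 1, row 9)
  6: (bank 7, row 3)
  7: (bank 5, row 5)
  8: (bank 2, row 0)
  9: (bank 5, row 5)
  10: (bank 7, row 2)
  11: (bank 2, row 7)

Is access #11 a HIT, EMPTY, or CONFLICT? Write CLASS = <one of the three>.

CLASS = CONFLICT

0: bank 0 row 2 — prev 2 → HIT
1: bank 2 row 4 — prev None → EMPTY
2: bank 2 row 4 — prev 4 → HIT
3: bank 5 row 5 — prev None → EMPTY
4: bank 2 row 9 — prev 4 → CONFLICT
5: bank 1 row 9 — prev None → EMPTY
6: bank 7 row 3 — prev 4 → CONFLICT
7: bank 5 row 5 — prev 5 → HIT
8: bank 2 row 0 — prev 9 → CONFLICT
9: bank 5 row 5 — prev 5 → HIT
10: bank 7 row 2 — prev 3 → CONFLICT
11: bank 2 row 7 — prev 0 → CONFLICT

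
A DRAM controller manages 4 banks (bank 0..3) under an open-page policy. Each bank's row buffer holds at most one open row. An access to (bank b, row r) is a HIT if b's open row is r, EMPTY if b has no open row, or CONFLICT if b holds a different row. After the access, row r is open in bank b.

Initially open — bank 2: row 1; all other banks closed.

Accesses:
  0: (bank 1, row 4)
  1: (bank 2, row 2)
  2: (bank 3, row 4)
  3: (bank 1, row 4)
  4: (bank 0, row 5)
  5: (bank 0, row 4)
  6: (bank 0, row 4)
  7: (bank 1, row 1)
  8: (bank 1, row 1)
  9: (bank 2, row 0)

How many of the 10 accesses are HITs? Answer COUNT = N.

COUNT = 3

  [0] b1 r4: no row ⇒ E
  [1] b2 r2: had r1 ⇒ C
  [2] b3 r4: no row ⇒ E
  [3] b1 r4: had r4 ⇒ H
  [4] b0 r5: no row ⇒ E
  [5] b0 r4: had r5 ⇒ C
  [6] b0 r4: had r4 ⇒ H
  [7] b1 r1: had r4 ⇒ C
  [8] b1 r1: had r1 ⇒ H
  [9] b2 r0: had r2 ⇒ C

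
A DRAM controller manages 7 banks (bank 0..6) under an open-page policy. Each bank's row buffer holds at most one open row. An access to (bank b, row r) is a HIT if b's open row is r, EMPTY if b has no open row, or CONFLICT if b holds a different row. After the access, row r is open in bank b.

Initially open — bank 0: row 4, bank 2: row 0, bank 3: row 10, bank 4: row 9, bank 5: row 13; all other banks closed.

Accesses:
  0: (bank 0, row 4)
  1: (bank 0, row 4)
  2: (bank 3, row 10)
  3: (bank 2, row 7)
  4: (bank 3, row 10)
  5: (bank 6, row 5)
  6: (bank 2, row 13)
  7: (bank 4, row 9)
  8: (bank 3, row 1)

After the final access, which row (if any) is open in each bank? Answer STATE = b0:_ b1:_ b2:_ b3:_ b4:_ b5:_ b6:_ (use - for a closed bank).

#0 (0,4) H  (was 4)
#1 (0,4) H  (was 4)
#2 (3,10) H  (was 10)
#3 (2,7) C  (was 0)
#4 (3,10) H  (was 10)
#5 (6,5) E
#6 (2,13) C  (was 7)
#7 (4,9) H  (was 9)
#8 (3,1) C  (was 10)

STATE = b0:4 b1:- b2:13 b3:1 b4:9 b5:13 b6:5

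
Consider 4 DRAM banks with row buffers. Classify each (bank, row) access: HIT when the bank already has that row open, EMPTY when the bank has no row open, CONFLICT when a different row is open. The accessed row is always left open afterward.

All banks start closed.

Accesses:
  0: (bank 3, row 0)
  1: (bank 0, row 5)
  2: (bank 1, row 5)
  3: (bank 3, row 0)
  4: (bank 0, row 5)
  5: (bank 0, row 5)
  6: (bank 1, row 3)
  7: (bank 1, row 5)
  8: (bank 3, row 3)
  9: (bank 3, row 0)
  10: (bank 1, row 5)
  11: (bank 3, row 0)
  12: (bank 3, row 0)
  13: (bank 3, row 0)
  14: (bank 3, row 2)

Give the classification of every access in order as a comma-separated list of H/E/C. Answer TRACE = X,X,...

TRACE = E,E,E,H,H,H,C,C,C,C,H,H,H,H,C

  [0] b3 r0: no row ⇒ E
  [1] b0 r5: no row ⇒ E
  [2] b1 r5: no row ⇒ E
  [3] b3 r0: had r0 ⇒ H
  [4] b0 r5: had r5 ⇒ H
  [5] b0 r5: had r5 ⇒ H
  [6] b1 r3: had r5 ⇒ C
  [7] b1 r5: had r3 ⇒ C
  [8] b3 r3: had r0 ⇒ C
  [9] b3 r0: had r3 ⇒ C
  [10] b1 r5: had r5 ⇒ H
  [11] b3 r0: had r0 ⇒ H
  [12] b3 r0: had r0 ⇒ H
  [13] b3 r0: had r0 ⇒ H
  [14] b3 r2: had r0 ⇒ C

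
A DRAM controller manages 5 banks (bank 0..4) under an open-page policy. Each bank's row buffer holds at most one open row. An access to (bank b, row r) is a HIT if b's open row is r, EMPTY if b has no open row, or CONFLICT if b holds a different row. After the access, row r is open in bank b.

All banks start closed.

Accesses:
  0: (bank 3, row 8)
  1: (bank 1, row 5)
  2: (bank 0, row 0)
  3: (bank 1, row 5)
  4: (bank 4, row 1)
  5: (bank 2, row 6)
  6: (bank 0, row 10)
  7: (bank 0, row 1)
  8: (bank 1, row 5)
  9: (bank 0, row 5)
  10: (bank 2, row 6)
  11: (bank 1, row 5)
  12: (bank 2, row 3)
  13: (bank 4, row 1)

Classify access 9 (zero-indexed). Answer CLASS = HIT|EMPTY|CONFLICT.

CLASS = CONFLICT

step 0: bank3 None->8 [EMPTY]
step 1: bank1 None->5 [EMPTY]
step 2: bank0 None->0 [EMPTY]
step 3: bank1 5->5 [HIT]
step 4: bank4 None->1 [EMPTY]
step 5: bank2 None->6 [EMPTY]
step 6: bank0 0->10 [CONFLICT]
step 7: bank0 10->1 [CONFLICT]
step 8: bank1 5->5 [HIT]
step 9: bank0 1->5 [CONFLICT]
step 10: bank2 6->6 [HIT]
step 11: bank1 5->5 [HIT]
step 12: bank2 6->3 [CONFLICT]
step 13: bank4 1->1 [HIT]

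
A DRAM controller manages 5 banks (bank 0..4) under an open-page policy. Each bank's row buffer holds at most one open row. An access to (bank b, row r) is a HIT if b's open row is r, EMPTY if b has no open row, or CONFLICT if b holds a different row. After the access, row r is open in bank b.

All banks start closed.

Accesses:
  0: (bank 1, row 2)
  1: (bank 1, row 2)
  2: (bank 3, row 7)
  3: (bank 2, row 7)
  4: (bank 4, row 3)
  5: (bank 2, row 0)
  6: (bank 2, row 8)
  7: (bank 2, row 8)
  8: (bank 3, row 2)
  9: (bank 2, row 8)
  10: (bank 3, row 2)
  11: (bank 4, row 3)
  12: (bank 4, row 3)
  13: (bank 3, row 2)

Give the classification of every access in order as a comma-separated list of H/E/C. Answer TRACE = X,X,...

  [0] b1 r2: no row ⇒ E
  [1] b1 r2: had r2 ⇒ H
  [2] b3 r7: no row ⇒ E
  [3] b2 r7: no row ⇒ E
  [4] b4 r3: no row ⇒ E
  [5] b2 r0: had r7 ⇒ C
  [6] b2 r8: had r0 ⇒ C
  [7] b2 r8: had r8 ⇒ H
  [8] b3 r2: had r7 ⇒ C
  [9] b2 r8: had r8 ⇒ H
  [10] b3 r2: had r2 ⇒ H
  [11] b4 r3: had r3 ⇒ H
  [12] b4 r3: had r3 ⇒ H
  [13] b3 r2: had r2 ⇒ H

TRACE = E,H,E,E,E,C,C,H,C,H,H,H,H,H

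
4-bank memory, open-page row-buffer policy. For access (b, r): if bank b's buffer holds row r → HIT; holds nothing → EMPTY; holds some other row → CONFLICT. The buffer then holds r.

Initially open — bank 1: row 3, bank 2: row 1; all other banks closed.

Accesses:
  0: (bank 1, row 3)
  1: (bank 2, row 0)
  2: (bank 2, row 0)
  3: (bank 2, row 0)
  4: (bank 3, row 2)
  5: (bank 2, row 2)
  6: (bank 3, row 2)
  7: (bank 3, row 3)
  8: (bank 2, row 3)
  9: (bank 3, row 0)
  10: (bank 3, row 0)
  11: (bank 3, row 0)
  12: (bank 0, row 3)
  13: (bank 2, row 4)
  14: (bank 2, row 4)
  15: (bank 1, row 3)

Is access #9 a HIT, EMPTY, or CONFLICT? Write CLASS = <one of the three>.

step 0: bank1 3->3 [HIT]
step 1: bank2 1->0 [CONFLICT]
step 2: bank2 0->0 [HIT]
step 3: bank2 0->0 [HIT]
step 4: bank3 None->2 [EMPTY]
step 5: bank2 0->2 [CONFLICT]
step 6: bank3 2->2 [HIT]
step 7: bank3 2->3 [CONFLICT]
step 8: bank2 2->3 [CONFLICT]
step 9: bank3 3->0 [CONFLICT]
step 10: bank3 0->0 [HIT]
step 11: bank3 0->0 [HIT]
step 12: bank0 None->3 [EMPTY]
step 13: bank2 3->4 [CONFLICT]
step 14: bank2 4->4 [HIT]
step 15: bank1 3->3 [HIT]

CLASS = CONFLICT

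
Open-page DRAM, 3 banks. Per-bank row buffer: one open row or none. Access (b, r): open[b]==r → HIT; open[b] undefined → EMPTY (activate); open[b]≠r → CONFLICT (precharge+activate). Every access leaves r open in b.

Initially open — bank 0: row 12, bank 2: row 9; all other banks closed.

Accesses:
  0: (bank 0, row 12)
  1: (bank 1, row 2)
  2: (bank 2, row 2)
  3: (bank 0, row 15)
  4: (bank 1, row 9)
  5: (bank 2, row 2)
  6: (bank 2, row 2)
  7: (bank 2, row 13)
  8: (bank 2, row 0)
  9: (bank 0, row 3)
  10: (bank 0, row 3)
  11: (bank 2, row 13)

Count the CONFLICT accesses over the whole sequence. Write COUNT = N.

0: bank 0 row 12 — prev 12 → HIT
1: bank 1 row 2 — prev None → EMPTY
2: bank 2 row 2 — prev 9 → CONFLICT
3: bank 0 row 15 — prev 12 → CONFLICT
4: bank 1 row 9 — prev 2 → CONFLICT
5: bank 2 row 2 — prev 2 → HIT
6: bank 2 row 2 — prev 2 → HIT
7: bank 2 row 13 — prev 2 → CONFLICT
8: bank 2 row 0 — prev 13 → CONFLICT
9: bank 0 row 3 — prev 15 → CONFLICT
10: bank 0 row 3 — prev 3 → HIT
11: bank 2 row 13 — prev 0 → CONFLICT

COUNT = 7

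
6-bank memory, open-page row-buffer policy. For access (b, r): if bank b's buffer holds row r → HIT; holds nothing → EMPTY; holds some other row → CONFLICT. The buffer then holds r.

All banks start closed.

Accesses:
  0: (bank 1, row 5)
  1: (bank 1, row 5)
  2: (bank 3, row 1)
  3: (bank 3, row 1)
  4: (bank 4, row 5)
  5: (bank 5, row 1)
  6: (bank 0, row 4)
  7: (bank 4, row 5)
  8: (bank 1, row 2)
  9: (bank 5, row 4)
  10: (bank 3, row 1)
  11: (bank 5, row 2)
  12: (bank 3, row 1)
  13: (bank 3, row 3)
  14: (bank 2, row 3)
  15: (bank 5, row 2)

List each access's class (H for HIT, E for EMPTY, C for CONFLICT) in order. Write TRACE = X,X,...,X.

step 0: bank1 None->5 [EMPTY]
step 1: bank1 5->5 [HIT]
step 2: bank3 None->1 [EMPTY]
step 3: bank3 1->1 [HIT]
step 4: bank4 None->5 [EMPTY]
step 5: bank5 None->1 [EMPTY]
step 6: bank0 None->4 [EMPTY]
step 7: bank4 5->5 [HIT]
step 8: bank1 5->2 [CONFLICT]
step 9: bank5 1->4 [CONFLICT]
step 10: bank3 1->1 [HIT]
step 11: bank5 4->2 [CONFLICT]
step 12: bank3 1->1 [HIT]
step 13: bank3 1->3 [CONFLICT]
step 14: bank2 None->3 [EMPTY]
step 15: bank5 2->2 [HIT]

TRACE = E,H,E,H,E,E,E,H,C,C,H,C,H,C,E,H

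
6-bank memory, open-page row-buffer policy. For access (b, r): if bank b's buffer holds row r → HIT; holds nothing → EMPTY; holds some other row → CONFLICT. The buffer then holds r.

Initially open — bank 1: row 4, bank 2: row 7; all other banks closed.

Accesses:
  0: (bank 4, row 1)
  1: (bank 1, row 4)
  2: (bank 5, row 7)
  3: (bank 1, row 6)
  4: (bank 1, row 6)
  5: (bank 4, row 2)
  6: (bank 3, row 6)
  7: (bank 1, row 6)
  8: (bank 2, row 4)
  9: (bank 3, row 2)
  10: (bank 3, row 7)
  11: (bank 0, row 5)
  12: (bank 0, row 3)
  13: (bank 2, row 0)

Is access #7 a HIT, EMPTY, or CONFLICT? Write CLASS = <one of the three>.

CLASS = HIT

step 0: bank4 None->1 [EMPTY]
step 1: bank1 4->4 [HIT]
step 2: bank5 None->7 [EMPTY]
step 3: bank1 4->6 [CONFLICT]
step 4: bank1 6->6 [HIT]
step 5: bank4 1->2 [CONFLICT]
step 6: bank3 None->6 [EMPTY]
step 7: bank1 6->6 [HIT]
step 8: bank2 7->4 [CONFLICT]
step 9: bank3 6->2 [CONFLICT]
step 10: bank3 2->7 [CONFLICT]
step 11: bank0 None->5 [EMPTY]
step 12: bank0 5->3 [CONFLICT]
step 13: bank2 4->0 [CONFLICT]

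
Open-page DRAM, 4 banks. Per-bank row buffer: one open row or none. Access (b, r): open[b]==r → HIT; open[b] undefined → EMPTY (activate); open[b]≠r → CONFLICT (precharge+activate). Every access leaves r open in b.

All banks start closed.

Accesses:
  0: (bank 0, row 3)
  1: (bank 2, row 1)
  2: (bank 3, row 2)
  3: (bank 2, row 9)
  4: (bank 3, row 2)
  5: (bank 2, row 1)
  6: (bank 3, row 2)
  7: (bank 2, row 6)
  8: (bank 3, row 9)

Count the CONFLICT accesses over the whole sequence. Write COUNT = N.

#0 (0,3) E
#1 (2,1) E
#2 (3,2) E
#3 (2,9) C  (was 1)
#4 (3,2) H  (was 2)
#5 (2,1) C  (was 9)
#6 (3,2) H  (was 2)
#7 (2,6) C  (was 1)
#8 (3,9) C  (was 2)

COUNT = 4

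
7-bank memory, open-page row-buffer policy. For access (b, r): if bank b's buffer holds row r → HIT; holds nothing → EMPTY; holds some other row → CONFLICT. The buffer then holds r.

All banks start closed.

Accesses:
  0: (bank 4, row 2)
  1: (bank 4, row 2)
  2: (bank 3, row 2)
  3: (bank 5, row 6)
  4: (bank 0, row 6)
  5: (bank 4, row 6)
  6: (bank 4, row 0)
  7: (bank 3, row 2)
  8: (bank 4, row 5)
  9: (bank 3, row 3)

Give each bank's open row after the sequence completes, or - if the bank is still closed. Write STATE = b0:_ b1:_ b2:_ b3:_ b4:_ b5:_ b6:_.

STATE = b0:6 b1:- b2:- b3:3 b4:5 b5:6 b6:-

  [0] b4 r2: no row ⇒ E
  [1] b4 r2: had r2 ⇒ H
  [2] b3 r2: no row ⇒ E
  [3] b5 r6: no row ⇒ E
  [4] b0 r6: no row ⇒ E
  [5] b4 r6: had r2 ⇒ C
  [6] b4 r0: had r6 ⇒ C
  [7] b3 r2: had r2 ⇒ H
  [8] b4 r5: had r0 ⇒ C
  [9] b3 r3: had r2 ⇒ C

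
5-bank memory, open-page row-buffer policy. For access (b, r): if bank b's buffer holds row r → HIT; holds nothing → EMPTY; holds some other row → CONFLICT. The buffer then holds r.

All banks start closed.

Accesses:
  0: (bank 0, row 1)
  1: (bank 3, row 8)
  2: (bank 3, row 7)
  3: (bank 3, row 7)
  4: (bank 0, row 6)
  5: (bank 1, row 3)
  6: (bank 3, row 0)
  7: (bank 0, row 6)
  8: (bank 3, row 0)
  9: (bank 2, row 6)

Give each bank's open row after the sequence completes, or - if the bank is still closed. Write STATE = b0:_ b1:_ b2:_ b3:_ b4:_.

  [0] b0 r1: no row ⇒ E
  [1] b3 r8: no row ⇒ E
  [2] b3 r7: had r8 ⇒ C
  [3] b3 r7: had r7 ⇒ H
  [4] b0 r6: had r1 ⇒ C
  [5] b1 r3: no row ⇒ E
  [6] b3 r0: had r7 ⇒ C
  [7] b0 r6: had r6 ⇒ H
  [8] b3 r0: had r0 ⇒ H
  [9] b2 r6: no row ⇒ E

STATE = b0:6 b1:3 b2:6 b3:0 b4:-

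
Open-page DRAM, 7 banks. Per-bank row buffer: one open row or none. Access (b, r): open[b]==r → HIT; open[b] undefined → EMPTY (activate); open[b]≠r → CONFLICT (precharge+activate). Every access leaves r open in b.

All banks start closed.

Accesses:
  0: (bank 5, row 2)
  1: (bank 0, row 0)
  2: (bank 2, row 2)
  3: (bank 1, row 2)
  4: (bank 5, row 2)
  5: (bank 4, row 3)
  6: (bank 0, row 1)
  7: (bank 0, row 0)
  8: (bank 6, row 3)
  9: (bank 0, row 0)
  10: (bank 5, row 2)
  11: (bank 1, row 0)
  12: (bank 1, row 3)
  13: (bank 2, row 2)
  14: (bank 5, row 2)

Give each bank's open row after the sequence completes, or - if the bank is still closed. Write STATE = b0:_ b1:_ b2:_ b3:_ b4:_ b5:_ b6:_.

STATE = b0:0 b1:3 b2:2 b3:- b4:3 b5:2 b6:3

  [0] b5 r2: no row ⇒ E
  [1] b0 r0: no row ⇒ E
  [2] b2 r2: no row ⇒ E
  [3] b1 r2: no row ⇒ E
  [4] b5 r2: had r2 ⇒ H
  [5] b4 r3: no row ⇒ E
  [6] b0 r1: had r0 ⇒ C
  [7] b0 r0: had r1 ⇒ C
  [8] b6 r3: no row ⇒ E
  [9] b0 r0: had r0 ⇒ H
  [10] b5 r2: had r2 ⇒ H
  [11] b1 r0: had r2 ⇒ C
  [12] b1 r3: had r0 ⇒ C
  [13] b2 r2: had r2 ⇒ H
  [14] b5 r2: had r2 ⇒ H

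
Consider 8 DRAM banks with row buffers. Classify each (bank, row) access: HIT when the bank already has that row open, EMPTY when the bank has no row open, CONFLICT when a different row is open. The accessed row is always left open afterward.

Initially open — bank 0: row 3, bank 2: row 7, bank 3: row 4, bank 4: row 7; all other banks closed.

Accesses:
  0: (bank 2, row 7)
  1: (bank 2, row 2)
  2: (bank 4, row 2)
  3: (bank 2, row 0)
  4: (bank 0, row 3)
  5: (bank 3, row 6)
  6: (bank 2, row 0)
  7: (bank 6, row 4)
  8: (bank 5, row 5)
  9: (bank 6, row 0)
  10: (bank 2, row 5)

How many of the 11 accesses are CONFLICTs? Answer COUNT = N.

COUNT = 6

0: bank 2 row 7 — prev 7 → HIT
1: bank 2 row 2 — prev 7 → CONFLICT
2: bank 4 row 2 — prev 7 → CONFLICT
3: bank 2 row 0 — prev 2 → CONFLICT
4: bank 0 row 3 — prev 3 → HIT
5: bank 3 row 6 — prev 4 → CONFLICT
6: bank 2 row 0 — prev 0 → HIT
7: bank 6 row 4 — prev None → EMPTY
8: bank 5 row 5 — prev None → EMPTY
9: bank 6 row 0 — prev 4 → CONFLICT
10: bank 2 row 5 — prev 0 → CONFLICT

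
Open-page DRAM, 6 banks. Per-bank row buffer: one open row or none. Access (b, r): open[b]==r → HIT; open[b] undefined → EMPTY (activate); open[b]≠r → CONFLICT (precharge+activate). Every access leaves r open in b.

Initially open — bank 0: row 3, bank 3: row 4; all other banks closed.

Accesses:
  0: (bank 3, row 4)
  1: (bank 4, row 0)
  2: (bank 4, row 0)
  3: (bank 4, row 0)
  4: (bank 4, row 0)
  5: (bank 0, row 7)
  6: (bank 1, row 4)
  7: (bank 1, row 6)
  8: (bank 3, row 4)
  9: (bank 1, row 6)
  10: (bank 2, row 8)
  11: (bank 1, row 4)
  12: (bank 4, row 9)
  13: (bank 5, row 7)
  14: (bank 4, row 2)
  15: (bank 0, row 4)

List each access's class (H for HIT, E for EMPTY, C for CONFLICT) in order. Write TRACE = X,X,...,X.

#0 (3,4) H  (was 4)
#1 (4,0) E
#2 (4,0) H  (was 0)
#3 (4,0) H  (was 0)
#4 (4,0) H  (was 0)
#5 (0,7) C  (was 3)
#6 (1,4) E
#7 (1,6) C  (was 4)
#8 (3,4) H  (was 4)
#9 (1,6) H  (was 6)
#10 (2,8) E
#11 (1,4) C  (was 6)
#12 (4,9) C  (was 0)
#13 (5,7) E
#14 (4,2) C  (was 9)
#15 (0,4) C  (was 7)

TRACE = H,E,H,H,H,C,E,C,H,H,E,C,C,E,C,C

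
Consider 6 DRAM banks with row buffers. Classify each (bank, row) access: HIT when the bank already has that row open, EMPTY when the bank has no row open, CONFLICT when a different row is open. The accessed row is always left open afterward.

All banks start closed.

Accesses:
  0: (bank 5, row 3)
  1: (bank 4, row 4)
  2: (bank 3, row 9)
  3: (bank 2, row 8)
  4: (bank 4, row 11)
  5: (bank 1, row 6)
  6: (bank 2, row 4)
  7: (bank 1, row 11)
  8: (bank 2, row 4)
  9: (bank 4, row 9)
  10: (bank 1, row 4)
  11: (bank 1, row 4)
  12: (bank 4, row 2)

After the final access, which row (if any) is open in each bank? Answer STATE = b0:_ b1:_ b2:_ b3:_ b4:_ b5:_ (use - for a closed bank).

step 0: bank5 None->3 [EMPTY]
step 1: bank4 None->4 [EMPTY]
step 2: bank3 None->9 [EMPTY]
step 3: bank2 None->8 [EMPTY]
step 4: bank4 4->11 [CONFLICT]
step 5: bank1 None->6 [EMPTY]
step 6: bank2 8->4 [CONFLICT]
step 7: bank1 6->11 [CONFLICT]
step 8: bank2 4->4 [HIT]
step 9: bank4 11->9 [CONFLICT]
step 10: bank1 11->4 [CONFLICT]
step 11: bank1 4->4 [HIT]
step 12: bank4 9->2 [CONFLICT]

STATE = b0:- b1:4 b2:4 b3:9 b4:2 b5:3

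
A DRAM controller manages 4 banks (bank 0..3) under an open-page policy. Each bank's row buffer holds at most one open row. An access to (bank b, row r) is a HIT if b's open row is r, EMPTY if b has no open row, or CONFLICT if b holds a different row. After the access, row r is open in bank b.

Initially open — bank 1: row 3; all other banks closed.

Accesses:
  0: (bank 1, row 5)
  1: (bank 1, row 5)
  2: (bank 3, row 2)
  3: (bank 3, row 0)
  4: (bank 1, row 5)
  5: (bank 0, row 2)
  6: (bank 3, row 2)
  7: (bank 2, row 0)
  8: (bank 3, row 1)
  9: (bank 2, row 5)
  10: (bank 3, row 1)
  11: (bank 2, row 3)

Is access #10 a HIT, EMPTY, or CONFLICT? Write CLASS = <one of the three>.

CLASS = HIT

step 0: bank1 3->5 [CONFLICT]
step 1: bank1 5->5 [HIT]
step 2: bank3 None->2 [EMPTY]
step 3: bank3 2->0 [CONFLICT]
step 4: bank1 5->5 [HIT]
step 5: bank0 None->2 [EMPTY]
step 6: bank3 0->2 [CONFLICT]
step 7: bank2 None->0 [EMPTY]
step 8: bank3 2->1 [CONFLICT]
step 9: bank2 0->5 [CONFLICT]
step 10: bank3 1->1 [HIT]
step 11: bank2 5->3 [CONFLICT]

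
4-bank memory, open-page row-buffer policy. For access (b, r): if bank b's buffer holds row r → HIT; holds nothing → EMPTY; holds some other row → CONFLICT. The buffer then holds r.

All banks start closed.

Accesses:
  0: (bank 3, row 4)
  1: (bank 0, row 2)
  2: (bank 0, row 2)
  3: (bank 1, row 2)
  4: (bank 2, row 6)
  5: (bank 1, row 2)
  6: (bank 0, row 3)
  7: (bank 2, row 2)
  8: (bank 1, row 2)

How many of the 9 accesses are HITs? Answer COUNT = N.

COUNT = 3

step 0: bank3 None->4 [EMPTY]
step 1: bank0 None->2 [EMPTY]
step 2: bank0 2->2 [HIT]
step 3: bank1 None->2 [EMPTY]
step 4: bank2 None->6 [EMPTY]
step 5: bank1 2->2 [HIT]
step 6: bank0 2->3 [CONFLICT]
step 7: bank2 6->2 [CONFLICT]
step 8: bank1 2->2 [HIT]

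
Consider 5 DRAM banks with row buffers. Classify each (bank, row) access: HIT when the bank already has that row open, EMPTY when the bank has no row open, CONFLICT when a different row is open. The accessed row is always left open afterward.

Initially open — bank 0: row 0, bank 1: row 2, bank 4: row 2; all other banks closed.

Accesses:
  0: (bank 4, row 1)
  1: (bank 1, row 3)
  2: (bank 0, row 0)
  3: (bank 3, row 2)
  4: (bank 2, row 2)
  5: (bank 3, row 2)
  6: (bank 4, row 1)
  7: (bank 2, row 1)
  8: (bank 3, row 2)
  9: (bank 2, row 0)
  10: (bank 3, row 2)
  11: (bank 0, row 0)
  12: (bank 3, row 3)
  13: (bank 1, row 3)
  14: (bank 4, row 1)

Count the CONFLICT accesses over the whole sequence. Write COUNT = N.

step 0: bank4 2->1 [CONFLICT]
step 1: bank1 2->3 [CONFLICT]
step 2: bank0 0->0 [HIT]
step 3: bank3 None->2 [EMPTY]
step 4: bank2 None->2 [EMPTY]
step 5: bank3 2->2 [HIT]
step 6: bank4 1->1 [HIT]
step 7: bank2 2->1 [CONFLICT]
step 8: bank3 2->2 [HIT]
step 9: bank2 1->0 [CONFLICT]
step 10: bank3 2->2 [HIT]
step 11: bank0 0->0 [HIT]
step 12: bank3 2->3 [CONFLICT]
step 13: bank1 3->3 [HIT]
step 14: bank4 1->1 [HIT]

COUNT = 5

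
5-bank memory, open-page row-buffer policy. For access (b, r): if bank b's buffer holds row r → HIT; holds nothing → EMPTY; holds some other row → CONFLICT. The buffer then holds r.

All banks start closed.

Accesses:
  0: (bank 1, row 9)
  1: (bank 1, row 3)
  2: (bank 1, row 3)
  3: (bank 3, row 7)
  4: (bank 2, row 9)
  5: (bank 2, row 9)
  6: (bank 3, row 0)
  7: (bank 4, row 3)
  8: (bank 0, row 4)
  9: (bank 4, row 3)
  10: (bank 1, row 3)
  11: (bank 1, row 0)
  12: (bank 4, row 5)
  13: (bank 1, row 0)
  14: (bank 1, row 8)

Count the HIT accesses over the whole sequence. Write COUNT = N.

0: bank 1 row 9 — prev None → EMPTY
1: bank 1 row 3 — prev 9 → CONFLICT
2: bank 1 row 3 — prev 3 → HIT
3: bank 3 row 7 — prev None → EMPTY
4: bank 2 row 9 — prev None → EMPTY
5: bank 2 row 9 — prev 9 → HIT
6: bank 3 row 0 — prev 7 → CONFLICT
7: bank 4 row 3 — prev None → EMPTY
8: bank 0 row 4 — prev None → EMPTY
9: bank 4 row 3 — prev 3 → HIT
10: bank 1 row 3 — prev 3 → HIT
11: bank 1 row 0 — prev 3 → CONFLICT
12: bank 4 row 5 — prev 3 → CONFLICT
13: bank 1 row 0 — prev 0 → HIT
14: bank 1 row 8 — prev 0 → CONFLICT

COUNT = 5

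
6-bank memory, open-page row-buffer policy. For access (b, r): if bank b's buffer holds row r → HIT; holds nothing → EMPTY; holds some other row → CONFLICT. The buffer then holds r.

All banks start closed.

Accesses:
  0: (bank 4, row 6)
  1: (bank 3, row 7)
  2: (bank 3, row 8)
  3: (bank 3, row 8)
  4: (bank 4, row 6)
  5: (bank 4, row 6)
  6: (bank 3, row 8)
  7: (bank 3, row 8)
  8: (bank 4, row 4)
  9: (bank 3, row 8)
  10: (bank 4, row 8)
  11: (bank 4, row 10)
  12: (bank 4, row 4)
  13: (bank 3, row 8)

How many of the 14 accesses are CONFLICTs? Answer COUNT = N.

0: bank 4 row 6 — prev None → EMPTY
1: bank 3 row 7 — prev None → EMPTY
2: bank 3 row 8 — prev 7 → CONFLICT
3: bank 3 row 8 — prev 8 → HIT
4: bank 4 row 6 — prev 6 → HIT
5: bank 4 row 6 — prev 6 → HIT
6: bank 3 row 8 — prev 8 → HIT
7: bank 3 row 8 — prev 8 → HIT
8: bank 4 row 4 — prev 6 → CONFLICT
9: bank 3 row 8 — prev 8 → HIT
10: bank 4 row 8 — prev 4 → CONFLICT
11: bank 4 row 10 — prev 8 → CONFLICT
12: bank 4 row 4 — prev 10 → CONFLICT
13: bank 3 row 8 — prev 8 → HIT

COUNT = 5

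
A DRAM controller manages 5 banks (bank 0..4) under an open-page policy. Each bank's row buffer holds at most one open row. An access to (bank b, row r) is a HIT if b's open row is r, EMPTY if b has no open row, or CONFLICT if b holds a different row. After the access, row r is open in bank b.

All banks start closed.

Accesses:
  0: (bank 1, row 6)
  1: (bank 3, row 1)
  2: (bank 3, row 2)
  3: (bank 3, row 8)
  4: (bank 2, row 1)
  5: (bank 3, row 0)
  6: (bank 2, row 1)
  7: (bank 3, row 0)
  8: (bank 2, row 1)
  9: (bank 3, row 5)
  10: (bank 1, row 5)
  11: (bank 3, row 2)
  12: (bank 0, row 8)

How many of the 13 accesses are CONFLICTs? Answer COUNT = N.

COUNT = 6

step 0: bank1 None->6 [EMPTY]
step 1: bank3 None->1 [EMPTY]
step 2: bank3 1->2 [CONFLICT]
step 3: bank3 2->8 [CONFLICT]
step 4: bank2 None->1 [EMPTY]
step 5: bank3 8->0 [CONFLICT]
step 6: bank2 1->1 [HIT]
step 7: bank3 0->0 [HIT]
step 8: bank2 1->1 [HIT]
step 9: bank3 0->5 [CONFLICT]
step 10: bank1 6->5 [CONFLICT]
step 11: bank3 5->2 [CONFLICT]
step 12: bank0 None->8 [EMPTY]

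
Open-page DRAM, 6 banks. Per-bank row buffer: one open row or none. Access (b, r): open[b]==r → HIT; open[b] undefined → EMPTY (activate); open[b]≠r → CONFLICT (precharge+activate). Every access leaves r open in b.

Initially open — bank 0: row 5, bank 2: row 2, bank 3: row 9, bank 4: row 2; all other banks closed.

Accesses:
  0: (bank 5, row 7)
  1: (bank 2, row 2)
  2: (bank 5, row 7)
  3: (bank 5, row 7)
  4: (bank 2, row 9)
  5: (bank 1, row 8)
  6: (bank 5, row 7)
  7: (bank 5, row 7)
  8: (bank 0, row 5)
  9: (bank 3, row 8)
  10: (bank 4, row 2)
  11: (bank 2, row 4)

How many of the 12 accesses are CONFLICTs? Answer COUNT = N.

#0 (5,7) E
#1 (2,2) H  (was 2)
#2 (5,7) H  (was 7)
#3 (5,7) H  (was 7)
#4 (2,9) C  (was 2)
#5 (1,8) E
#6 (5,7) H  (was 7)
#7 (5,7) H  (was 7)
#8 (0,5) H  (was 5)
#9 (3,8) C  (was 9)
#10 (4,2) H  (was 2)
#11 (2,4) C  (was 9)

COUNT = 3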